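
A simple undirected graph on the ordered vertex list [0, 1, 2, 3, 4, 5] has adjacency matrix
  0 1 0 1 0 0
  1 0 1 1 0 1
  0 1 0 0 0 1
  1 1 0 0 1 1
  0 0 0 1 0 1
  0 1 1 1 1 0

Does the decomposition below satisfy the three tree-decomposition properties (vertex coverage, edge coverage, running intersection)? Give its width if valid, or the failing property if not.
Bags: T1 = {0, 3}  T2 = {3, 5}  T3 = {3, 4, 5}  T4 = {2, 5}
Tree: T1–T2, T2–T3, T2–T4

No — vertex 1 appears in no bag.

A tree decomposition must satisfy three properties: every vertex lies in some bag; for every edge, both endpoints lie together in some bag; and for every vertex, the bags containing it form a connected subtree. Here vertex 1 appears in no bag, so the decomposition is invalid.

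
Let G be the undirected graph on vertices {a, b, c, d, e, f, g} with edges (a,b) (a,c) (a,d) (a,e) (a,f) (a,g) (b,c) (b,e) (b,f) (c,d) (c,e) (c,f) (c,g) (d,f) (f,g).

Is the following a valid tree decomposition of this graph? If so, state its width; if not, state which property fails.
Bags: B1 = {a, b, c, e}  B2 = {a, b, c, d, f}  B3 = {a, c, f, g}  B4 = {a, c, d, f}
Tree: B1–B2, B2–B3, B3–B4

No — bags containing vertex d are not connected in the tree.

A tree decomposition must satisfy three properties: every vertex lies in some bag; for every edge, both endpoints lie together in some bag; and for every vertex, the bags containing it form a connected subtree. Here bags containing vertex d are not connected in the tree, so the decomposition is invalid.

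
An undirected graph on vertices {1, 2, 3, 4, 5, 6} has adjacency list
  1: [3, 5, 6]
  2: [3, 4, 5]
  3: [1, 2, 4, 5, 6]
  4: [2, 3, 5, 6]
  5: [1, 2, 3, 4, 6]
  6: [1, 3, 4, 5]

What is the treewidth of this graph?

3

A width-3 tree decomposition is:
Bags: B1 = {1, 3, 5, 6}  B2 = {3, 4, 5, 6}  B3 = {2, 3, 4, 5}
Tree: B1–B2, B2–B3
The largest bag has 4 vertices, giving width 3; this decomposition certifies tw(G) ≤ 3. For the lower bound, the 4 vertices {1, 3, 5, 6} are pairwise adjacent, and any tree decomposition puts a clique entirely inside one bag — forcing width ≥ 3. Therefore the treewidth is 3.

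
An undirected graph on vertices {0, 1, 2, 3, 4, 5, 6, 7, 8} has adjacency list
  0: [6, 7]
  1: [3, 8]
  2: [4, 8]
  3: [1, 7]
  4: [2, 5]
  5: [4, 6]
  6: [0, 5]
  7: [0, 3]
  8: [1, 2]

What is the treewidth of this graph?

2

A width-2 tree decomposition is:
Bags: B1 = {2, 4, 8}  B2 = {1, 4, 8}  B3 = {1, 3, 4}  B4 = {3, 4, 7}  B5 = {0, 4, 7}  B6 = {0, 4, 6}  B7 = {4, 5, 6}
Tree: B1–B2, B2–B3, B3–B4, B4–B5, B5–B6, B6–B7
Every bag has size at most 3, so the width is 3 − 1 = 2 and tw(G) ≤ 2. For the lower bound, G contains the cycle 4–2–8–1–3–7–0–6–5–4, so G is not a forest; only forests have treewidth ≤ 1, hence tw(G) ≥ 2. Therefore the treewidth is 2.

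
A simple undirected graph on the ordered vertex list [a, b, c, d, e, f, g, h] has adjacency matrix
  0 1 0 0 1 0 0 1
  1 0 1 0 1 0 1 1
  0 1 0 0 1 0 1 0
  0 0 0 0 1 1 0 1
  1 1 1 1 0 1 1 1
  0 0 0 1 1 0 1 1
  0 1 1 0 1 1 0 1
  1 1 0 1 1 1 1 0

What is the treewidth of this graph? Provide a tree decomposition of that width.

Every bag has size at most 4, so the width is 4 − 1 = 3 and tw(G) ≤ 3. For the lower bound, the 4 vertices {a, b, e, h} are pairwise adjacent, and any tree decomposition puts a clique entirely inside one bag — forcing width ≥ 3. Therefore the treewidth is 3.

Treewidth 3.
One optimal decomposition is:
Bags: B1 = {b, e, g, h}  B2 = {b, c, e, g}  B3 = {e, f, g, h}  B4 = {a, b, e, h}  B5 = {d, e, f, h}
Tree: B1–B2, B1–B3, B1–B4, B3–B5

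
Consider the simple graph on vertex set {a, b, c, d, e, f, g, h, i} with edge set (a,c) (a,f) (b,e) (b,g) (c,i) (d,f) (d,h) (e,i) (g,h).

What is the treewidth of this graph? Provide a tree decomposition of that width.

The largest bag has 3 vertices, giving width 2; this decomposition certifies tw(G) ≤ 2. Since f–d–h–g–b–e–i–c–a–f is a cycle in G, G is not acyclic. Forests are exactly the graphs of treewidth ≤ 1, so tw(G) ≥ 2. Hence tw(G) = 2 exactly.

Treewidth 2.
Bags: B1 = {d, f, h}  B2 = {f, g, h}  B3 = {b, f, g}  B4 = {b, e, f}  B5 = {e, f, i}  B6 = {c, f, i}  B7 = {a, c, f}
Tree: B1–B2, B2–B3, B3–B4, B4–B5, B5–B6, B6–B7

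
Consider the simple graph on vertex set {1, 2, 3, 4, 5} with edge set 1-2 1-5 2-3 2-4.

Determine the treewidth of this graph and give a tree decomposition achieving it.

Each bag holds 2 vertices, so the decomposition has width 1, which upper-bounds the treewidth. Since G has at least one edge (e.g. 1–5), it is not an edgeless graph, so tw(G) ≥ 1. Combining the bounds, tw(G) = 1.

Treewidth 1.
One such decomposition:
Bags: B1 = {1, 5}  B2 = {1, 2}  B3 = {2, 3}  B4 = {2, 4}
Tree: B1–B2, B2–B3, B2–B4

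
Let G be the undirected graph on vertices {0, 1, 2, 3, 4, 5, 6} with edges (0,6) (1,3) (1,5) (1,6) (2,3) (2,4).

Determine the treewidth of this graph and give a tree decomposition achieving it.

Treewidth 1.
One optimal decomposition is:
Bags: B1 = {1, 6}  B2 = {1, 3}  B3 = {2, 3}  B4 = {1, 5}  B5 = {2, 4}  B6 = {0, 6}
Tree: B1–B2, B2–B3, B1–B4, B3–B5, B1–B6

Every bag has size at most 2, so the width is 2 − 1 = 1 and tw(G) ≤ 1. Since G has at least one edge (e.g. 1–6), it is not an edgeless graph, so tw(G) ≥ 1. Therefore the treewidth is 1.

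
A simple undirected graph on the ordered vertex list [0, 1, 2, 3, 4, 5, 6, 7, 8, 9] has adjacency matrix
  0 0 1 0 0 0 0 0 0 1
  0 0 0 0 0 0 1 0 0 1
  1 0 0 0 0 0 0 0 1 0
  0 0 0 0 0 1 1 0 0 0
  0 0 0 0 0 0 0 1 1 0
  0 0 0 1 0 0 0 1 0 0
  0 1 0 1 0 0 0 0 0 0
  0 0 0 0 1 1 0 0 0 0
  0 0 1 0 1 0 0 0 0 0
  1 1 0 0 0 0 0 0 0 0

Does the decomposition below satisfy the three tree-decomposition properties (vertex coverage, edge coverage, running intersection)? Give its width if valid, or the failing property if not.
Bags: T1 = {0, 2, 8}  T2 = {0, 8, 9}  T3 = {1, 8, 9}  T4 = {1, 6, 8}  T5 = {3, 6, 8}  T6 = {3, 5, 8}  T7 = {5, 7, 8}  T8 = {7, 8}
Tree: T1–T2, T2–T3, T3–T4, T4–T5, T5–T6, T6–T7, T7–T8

A tree decomposition must satisfy three properties: every vertex lies in some bag; for every edge, both endpoints lie together in some bag; and for every vertex, the bags containing it form a connected subtree. Here vertex 4 appears in no bag, so the decomposition is invalid.

No — vertex 4 appears in no bag.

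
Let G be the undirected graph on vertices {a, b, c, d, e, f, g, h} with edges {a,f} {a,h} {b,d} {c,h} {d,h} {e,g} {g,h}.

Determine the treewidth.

A width-1 tree decomposition is:
Bags: B1 = {g, h}  B2 = {d, h}  B3 = {b, d}  B4 = {e, g}  B5 = {a, h}  B6 = {c, h}  B7 = {a, f}
Tree: B1–B2, B2–B3, B1–B4, B2–B5, B1–B6, B5–B7
Each bag holds 2 vertices, so the decomposition has width 1, which upper-bounds the treewidth. Any graph with an edge has treewidth ≥ 1, and G has the edge h–g. The upper and lower bounds meet at 1, so that is the treewidth.

1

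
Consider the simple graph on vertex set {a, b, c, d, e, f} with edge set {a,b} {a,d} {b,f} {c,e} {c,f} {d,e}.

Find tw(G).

A width-2 tree decomposition is:
Bags: B1 = {a, b, f}  B2 = {a, d, f}  B3 = {d, e, f}  B4 = {c, e, f}
Tree: B1–B2, B2–B3, B3–B4
Each bag holds 3 vertices, so the decomposition has width 2, which upper-bounds the treewidth. For the lower bound, G contains the cycle f–b–a–d–e–c–f, so G is not a forest; only forests have treewidth ≤ 1, hence tw(G) ≥ 2. The upper and lower bounds meet at 2, so that is the treewidth.

2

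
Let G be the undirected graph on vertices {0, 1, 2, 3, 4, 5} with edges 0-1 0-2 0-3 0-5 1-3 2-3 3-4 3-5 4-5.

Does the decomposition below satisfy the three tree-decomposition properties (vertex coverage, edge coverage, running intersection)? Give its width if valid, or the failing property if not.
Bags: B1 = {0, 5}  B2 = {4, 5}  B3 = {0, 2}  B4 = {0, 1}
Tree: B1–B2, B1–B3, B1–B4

No — vertex 3 appears in no bag.

A tree decomposition must satisfy three properties: every vertex lies in some bag; for every edge, both endpoints lie together in some bag; and for every vertex, the bags containing it form a connected subtree. Here vertex 3 appears in no bag, so the decomposition is invalid.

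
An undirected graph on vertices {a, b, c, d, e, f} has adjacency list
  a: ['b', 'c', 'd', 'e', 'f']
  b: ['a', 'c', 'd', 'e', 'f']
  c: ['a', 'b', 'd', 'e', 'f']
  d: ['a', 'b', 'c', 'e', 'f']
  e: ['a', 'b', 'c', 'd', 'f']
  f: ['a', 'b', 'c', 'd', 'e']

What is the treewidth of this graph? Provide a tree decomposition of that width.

With just one bag of size 6, the width is 6 − 1 = 5, so tw(G) ≤ 5. Conversely, {a, b, c, d, e, f} is a clique of size 6, and the vertices of any clique must share a bag in every tree decomposition; so some bag has ≥ 6 vertices and tw(G) ≥ 5. Therefore the treewidth is 5.

Treewidth 5.
One such decomposition:
Bags: B1 = {a, b, c, d, e, f}
Tree: (single bag)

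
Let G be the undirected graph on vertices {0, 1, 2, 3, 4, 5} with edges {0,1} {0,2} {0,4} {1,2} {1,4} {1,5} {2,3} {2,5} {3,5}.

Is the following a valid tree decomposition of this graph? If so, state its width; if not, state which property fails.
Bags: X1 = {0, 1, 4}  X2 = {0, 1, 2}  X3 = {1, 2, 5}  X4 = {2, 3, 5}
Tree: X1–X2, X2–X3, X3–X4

Yes; width 2.

Checking the three conditions: (i) the bags cover all of {0, 1, 2, 3, 4, 5}; (ii) for each edge, some bag contains both endpoints; (iii) the bags containing any fixed vertex form a subtree. All hold, so the decomposition is valid with width 3 − 1 = 2.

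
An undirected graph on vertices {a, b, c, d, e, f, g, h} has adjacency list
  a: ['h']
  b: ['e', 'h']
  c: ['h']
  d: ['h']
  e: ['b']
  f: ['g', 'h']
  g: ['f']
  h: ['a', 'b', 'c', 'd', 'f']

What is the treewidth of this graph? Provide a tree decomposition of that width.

Every bag has size at most 2, so the width is 2 − 1 = 1 and tw(G) ≤ 1. Any graph with an edge has treewidth ≥ 1, and G has the edge h–a. Therefore the treewidth is 1.

Treewidth 1.
One optimal decomposition is:
Bags: B1 = {a, h}  B2 = {b, h}  B3 = {f, h}  B4 = {c, h}  B5 = {f, g}  B6 = {b, e}  B7 = {d, h}
Tree: B1–B2, B1–B3, B3–B4, B3–B5, B2–B6, B4–B7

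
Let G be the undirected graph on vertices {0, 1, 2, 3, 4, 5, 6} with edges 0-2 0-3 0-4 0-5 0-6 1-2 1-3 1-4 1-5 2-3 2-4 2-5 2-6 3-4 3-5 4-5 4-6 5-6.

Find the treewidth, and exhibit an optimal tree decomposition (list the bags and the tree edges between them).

The largest bag has 5 vertices, giving width 4; this decomposition certifies tw(G) ≤ 4. On the other hand G contains the 5-clique {0, 2, 3, 4, 5}. A clique must lie in a single bag of any decomposition, so no decomposition can have width below 4. Therefore the treewidth is 4.

Treewidth 4.
One optimal decomposition is:
Bags: B1 = {1, 2, 3, 4, 5}  B2 = {0, 2, 3, 4, 5}  B3 = {0, 2, 4, 5, 6}
Tree: B1–B2, B2–B3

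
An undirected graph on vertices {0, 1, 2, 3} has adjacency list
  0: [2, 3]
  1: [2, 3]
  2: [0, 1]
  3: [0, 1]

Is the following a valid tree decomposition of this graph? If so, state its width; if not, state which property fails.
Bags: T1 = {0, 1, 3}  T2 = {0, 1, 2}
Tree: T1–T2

Yes; width 2.

Vertex coverage: the bags together contain {0, 1, 2, 3}, the full vertex set. Edge coverage: each edge of G has both endpoints in at least one bag. Running intersection: for every vertex, the bags containing it form a connected subtree. All three properties hold, so this is a valid tree decomposition of width max|bag| − 1 = 2, and hence tw(G) ≤ 2.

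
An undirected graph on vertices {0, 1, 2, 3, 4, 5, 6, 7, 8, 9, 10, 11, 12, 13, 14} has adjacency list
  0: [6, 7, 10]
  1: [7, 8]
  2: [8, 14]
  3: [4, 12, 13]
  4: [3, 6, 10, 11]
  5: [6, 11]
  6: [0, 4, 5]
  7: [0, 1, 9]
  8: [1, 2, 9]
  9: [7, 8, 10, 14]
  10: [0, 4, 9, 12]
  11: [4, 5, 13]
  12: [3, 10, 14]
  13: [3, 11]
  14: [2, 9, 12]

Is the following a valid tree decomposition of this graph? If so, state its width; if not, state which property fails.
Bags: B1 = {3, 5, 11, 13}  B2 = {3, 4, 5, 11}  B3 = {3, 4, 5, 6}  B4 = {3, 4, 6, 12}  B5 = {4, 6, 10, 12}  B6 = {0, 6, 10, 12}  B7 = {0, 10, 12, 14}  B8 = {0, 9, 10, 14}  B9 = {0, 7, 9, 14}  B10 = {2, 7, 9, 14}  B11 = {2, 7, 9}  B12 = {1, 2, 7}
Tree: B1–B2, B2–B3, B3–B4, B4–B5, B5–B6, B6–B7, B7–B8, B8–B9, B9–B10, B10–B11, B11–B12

No — vertex 8 appears in no bag.

A tree decomposition must satisfy three properties: every vertex lies in some bag; for every edge, both endpoints lie together in some bag; and for every vertex, the bags containing it form a connected subtree. Here vertex 8 appears in no bag, so the decomposition is invalid.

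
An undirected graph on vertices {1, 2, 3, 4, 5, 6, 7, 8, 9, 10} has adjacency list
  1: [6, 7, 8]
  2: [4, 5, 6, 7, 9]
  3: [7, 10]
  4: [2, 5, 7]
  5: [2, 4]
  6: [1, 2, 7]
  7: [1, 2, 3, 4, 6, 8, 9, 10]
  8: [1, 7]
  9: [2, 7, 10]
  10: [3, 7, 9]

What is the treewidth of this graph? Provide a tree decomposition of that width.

Every bag has size at most 3, so the width is 3 − 1 = 2 and tw(G) ≤ 2. For the lower bound, the 3 vertices {2, 4, 5} are pairwise adjacent, and any tree decomposition puts a clique entirely inside one bag — forcing width ≥ 2. Combining the bounds, tw(G) = 2.

Treewidth 2.
Bags: B1 = {2, 4, 7}  B2 = {2, 7, 9}  B3 = {2, 6, 7}  B4 = {1, 6, 7}  B5 = {7, 9, 10}  B6 = {3, 7, 10}  B7 = {1, 7, 8}  B8 = {2, 4, 5}
Tree: B1–B2, B2–B3, B3–B4, B2–B5, B5–B6, B4–B7, B1–B8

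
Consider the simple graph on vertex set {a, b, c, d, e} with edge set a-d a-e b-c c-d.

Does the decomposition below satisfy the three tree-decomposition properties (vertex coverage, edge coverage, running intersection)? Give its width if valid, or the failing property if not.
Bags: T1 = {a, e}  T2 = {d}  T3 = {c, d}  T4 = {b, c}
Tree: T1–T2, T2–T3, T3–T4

A tree decomposition must satisfy three properties: every vertex lies in some bag; for every edge, both endpoints lie together in some bag; and for every vertex, the bags containing it form a connected subtree. Here edge (a,d) lies in no bag, so the decomposition is invalid.

No — edge (a,d) lies in no bag.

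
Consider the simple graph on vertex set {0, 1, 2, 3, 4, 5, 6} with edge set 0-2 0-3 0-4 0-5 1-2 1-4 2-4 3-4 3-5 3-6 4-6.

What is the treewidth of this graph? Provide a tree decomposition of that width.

Every bag has size at most 3, so the width is 3 − 1 = 2 and tw(G) ≤ 2. On the other hand G contains the 3-clique {0, 2, 4}. A clique must lie in a single bag of any decomposition, so no decomposition can have width below 2. Hence tw(G) = 2 exactly.

Treewidth 2.
Bags: B1 = {3, 4, 6}  B2 = {0, 3, 4}  B3 = {0, 2, 4}  B4 = {0, 3, 5}  B5 = {1, 2, 4}
Tree: B1–B2, B2–B3, B2–B4, B3–B5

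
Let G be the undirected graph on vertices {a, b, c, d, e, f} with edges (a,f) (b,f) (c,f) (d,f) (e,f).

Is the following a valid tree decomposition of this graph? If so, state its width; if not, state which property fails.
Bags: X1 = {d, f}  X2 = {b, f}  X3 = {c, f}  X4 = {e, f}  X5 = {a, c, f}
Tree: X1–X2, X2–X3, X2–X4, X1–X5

A tree decomposition must satisfy three properties: every vertex lies in some bag; for every edge, both endpoints lie together in some bag; and for every vertex, the bags containing it form a connected subtree. Here bags containing vertex c are not connected in the tree, so the decomposition is invalid.

No — bags containing vertex c are not connected in the tree.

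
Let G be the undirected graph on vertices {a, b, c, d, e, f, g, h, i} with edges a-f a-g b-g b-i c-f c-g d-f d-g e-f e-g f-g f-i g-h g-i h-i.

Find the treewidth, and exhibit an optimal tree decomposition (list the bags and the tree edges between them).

Treewidth 2.
One such decomposition:
Bags: B1 = {g, h, i}  B2 = {f, g, i}  B3 = {b, g, i}  B4 = {a, f, g}  B5 = {c, f, g}  B6 = {e, f, g}  B7 = {d, f, g}
Tree: B1–B2, B2–B3, B2–B4, B4–B5, B2–B6, B4–B7

Every bag has size at most 3, so the width is 3 − 1 = 2 and tw(G) ≤ 2. Conversely, {g, h, i} is a clique of size 3, and the vertices of any clique must share a bag in every tree decomposition; so some bag has ≥ 3 vertices and tw(G) ≥ 2. Combining the bounds, tw(G) = 2.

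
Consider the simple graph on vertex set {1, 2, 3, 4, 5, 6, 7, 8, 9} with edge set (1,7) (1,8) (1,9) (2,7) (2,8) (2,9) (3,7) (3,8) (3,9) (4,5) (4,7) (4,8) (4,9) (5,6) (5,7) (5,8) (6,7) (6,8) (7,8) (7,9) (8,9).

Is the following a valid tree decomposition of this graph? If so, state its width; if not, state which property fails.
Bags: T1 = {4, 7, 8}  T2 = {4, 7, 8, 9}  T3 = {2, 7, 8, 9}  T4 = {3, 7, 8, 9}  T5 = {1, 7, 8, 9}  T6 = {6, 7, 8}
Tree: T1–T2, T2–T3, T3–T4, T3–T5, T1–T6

No — vertex 5 appears in no bag.

A tree decomposition must satisfy three properties: every vertex lies in some bag; for every edge, both endpoints lie together in some bag; and for every vertex, the bags containing it form a connected subtree. Here vertex 5 appears in no bag, so the decomposition is invalid.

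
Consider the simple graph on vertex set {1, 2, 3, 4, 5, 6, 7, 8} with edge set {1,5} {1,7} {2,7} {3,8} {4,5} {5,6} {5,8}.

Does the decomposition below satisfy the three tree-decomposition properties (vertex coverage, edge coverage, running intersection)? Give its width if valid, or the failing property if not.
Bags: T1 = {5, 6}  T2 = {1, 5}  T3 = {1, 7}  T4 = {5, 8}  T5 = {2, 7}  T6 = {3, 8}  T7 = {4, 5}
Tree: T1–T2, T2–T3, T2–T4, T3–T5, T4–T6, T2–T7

Yes; width 1.

Every vertex of G appears in some bag (union = {1, 2, 3, 4, 5, 6, 7, 8}); every edge is covered by a bag; and for each vertex v the set of bags containing v is connected in the bag tree. The decomposition is therefore valid. The largest bag has 2 vertices, so the width is 1.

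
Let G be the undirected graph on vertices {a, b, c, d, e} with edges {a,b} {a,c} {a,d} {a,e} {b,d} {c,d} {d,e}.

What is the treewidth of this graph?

2

A width-2 tree decomposition is:
Bags: B1 = {a, d, e}  B2 = {a, c, d}  B3 = {a, b, d}
Tree: B1–B2, B1–B3
Every bag has size at most 3, so the width is 3 − 1 = 2 and tw(G) ≤ 2. Conversely, {a, d, e} is a clique of size 3, and the vertices of any clique must share a bag in every tree decomposition; so some bag has ≥ 3 vertices and tw(G) ≥ 2. Combining the bounds, tw(G) = 2.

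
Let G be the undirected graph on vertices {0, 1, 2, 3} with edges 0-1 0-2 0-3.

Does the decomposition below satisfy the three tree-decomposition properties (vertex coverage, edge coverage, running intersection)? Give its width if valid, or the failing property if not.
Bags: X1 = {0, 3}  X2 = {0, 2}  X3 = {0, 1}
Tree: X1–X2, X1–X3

Yes; width 1.

Every vertex of G appears in some bag (union = {0, 1, 2, 3}); every edge is covered by a bag; and for each vertex v the set of bags containing v is connected in the bag tree. The decomposition is therefore valid. The largest bag has 2 vertices, so the width is 1.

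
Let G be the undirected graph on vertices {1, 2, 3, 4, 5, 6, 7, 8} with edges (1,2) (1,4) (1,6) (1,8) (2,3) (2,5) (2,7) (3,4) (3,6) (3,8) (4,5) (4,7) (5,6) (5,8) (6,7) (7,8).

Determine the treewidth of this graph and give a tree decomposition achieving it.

Treewidth 4.
One such decomposition:
Bags: B1 = {2, 4, 6, 7, 8}  B2 = {1, 2, 4, 6, 8}  B3 = {2, 4, 5, 6, 8}  B4 = {2, 3, 4, 6, 8}
Tree: B1–B2, B2–B3, B3–B4

The largest bag has 5 vertices, giving width 4; this decomposition certifies tw(G) ≤ 4. For the lower bound: the 5 vertex sets {7,8}, {1,2}, {5,6}, {4}, {3} are disjoint, each induces a connected subgraph, and every pair is joined by at least one edge of G. Contracting each set to a single vertex therefore yields K_{5} as a minor, and since treewidth is minor-monotone, tw(G) ≥ tw(K_{5}) = 4. Hence tw(G) = 4 exactly.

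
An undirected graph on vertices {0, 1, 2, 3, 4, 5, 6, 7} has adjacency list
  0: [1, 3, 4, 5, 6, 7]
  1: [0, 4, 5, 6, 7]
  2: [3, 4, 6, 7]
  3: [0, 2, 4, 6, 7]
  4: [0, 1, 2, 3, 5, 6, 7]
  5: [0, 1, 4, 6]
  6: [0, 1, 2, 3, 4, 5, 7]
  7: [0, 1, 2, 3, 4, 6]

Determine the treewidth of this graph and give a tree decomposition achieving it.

The largest bag has 5 vertices, giving width 4; this decomposition certifies tw(G) ≤ 4. Conversely, {0, 1, 4, 5, 6} is a clique of size 5, and the vertices of any clique must share a bag in every tree decomposition; so some bag has ≥ 5 vertices and tw(G) ≥ 4. Therefore the treewidth is 4.

Treewidth 4.
One such decomposition:
Bags: B1 = {0, 3, 4, 6, 7}  B2 = {0, 1, 4, 6, 7}  B3 = {0, 1, 4, 5, 6}  B4 = {2, 3, 4, 6, 7}
Tree: B1–B2, B2–B3, B1–B4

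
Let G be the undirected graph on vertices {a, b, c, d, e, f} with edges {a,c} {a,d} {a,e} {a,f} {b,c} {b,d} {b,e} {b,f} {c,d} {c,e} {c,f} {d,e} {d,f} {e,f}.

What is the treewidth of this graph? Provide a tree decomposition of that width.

Each bag holds 5 vertices, so the decomposition has width 4, which upper-bounds the treewidth. For the lower bound, the 5 vertices {a, c, d, e, f} are pairwise adjacent, and any tree decomposition puts a clique entirely inside one bag — forcing width ≥ 4. Therefore the treewidth is 4.

Treewidth 4.
One optimal decomposition is:
Bags: B1 = {a, c, d, e, f}  B2 = {b, c, d, e, f}
Tree: B1–B2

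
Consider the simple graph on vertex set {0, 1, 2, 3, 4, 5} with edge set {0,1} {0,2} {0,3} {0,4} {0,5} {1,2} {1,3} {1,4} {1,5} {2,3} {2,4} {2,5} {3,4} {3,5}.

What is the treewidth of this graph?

4

A width-4 tree decomposition is:
Bags: B1 = {0, 1, 2, 3, 5}  B2 = {0, 1, 2, 3, 4}
Tree: B1–B2
Every bag has size at most 5, so the width is 5 − 1 = 4 and tw(G) ≤ 4. For the lower bound, the 5 vertices {0, 1, 2, 3, 4} are pairwise adjacent, and any tree decomposition puts a clique entirely inside one bag — forcing width ≥ 4. Hence tw(G) = 4 exactly.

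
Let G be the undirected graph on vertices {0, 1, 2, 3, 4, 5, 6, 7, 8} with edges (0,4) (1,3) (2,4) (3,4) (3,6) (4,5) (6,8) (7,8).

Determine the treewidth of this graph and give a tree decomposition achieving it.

Each bag holds 2 vertices, so the decomposition has width 1, which upper-bounds the treewidth. Any graph with an edge has treewidth ≥ 1, and G has the edge 3–4. Combining the bounds, tw(G) = 1.

Treewidth 1.
One optimal decomposition is:
Bags: B1 = {3, 4}  B2 = {0, 4}  B3 = {3, 6}  B4 = {4, 5}  B5 = {1, 3}  B6 = {6, 8}  B7 = {7, 8}  B8 = {2, 4}
Tree: B1–B2, B1–B3, B2–B4, B3–B5, B3–B6, B6–B7, B4–B8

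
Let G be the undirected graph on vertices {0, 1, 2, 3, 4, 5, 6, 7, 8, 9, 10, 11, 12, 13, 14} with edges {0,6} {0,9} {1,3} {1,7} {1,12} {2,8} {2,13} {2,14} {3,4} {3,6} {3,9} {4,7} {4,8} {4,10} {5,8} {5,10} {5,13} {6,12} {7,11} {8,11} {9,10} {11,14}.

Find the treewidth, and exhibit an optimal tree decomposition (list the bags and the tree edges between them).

The largest bag has 4 vertices, giving width 3; this decomposition certifies tw(G) ≤ 3. For the lower bound: the 4 vertex sets {0,6,12}, {1}, {3}, {4,7,9,10} are disjoint, each induces a connected subgraph, and every pair is joined by at least one edge of G. Contracting each set to a single vertex therefore yields K_{4} as a minor, and since treewidth is minor-monotone, tw(G) ≥ tw(K_{4}) = 3. The upper and lower bounds meet at 3, so that is the treewidth.

Treewidth 3.
One such decomposition:
Bags: B1 = {0, 1, 6, 12}  B2 = {0, 1, 3, 6}  B3 = {0, 1, 3, 9}  B4 = {1, 3, 7, 9}  B5 = {3, 4, 7, 9}  B6 = {4, 7, 9, 10}  B7 = {4, 7, 10, 11}  B8 = {4, 8, 10, 11}  B9 = {5, 8, 10, 11}  B10 = {5, 8, 11, 14}  B11 = {2, 5, 8, 14}  B12 = {2, 5, 13, 14}
Tree: B1–B2, B2–B3, B3–B4, B4–B5, B5–B6, B6–B7, B7–B8, B8–B9, B9–B10, B10–B11, B11–B12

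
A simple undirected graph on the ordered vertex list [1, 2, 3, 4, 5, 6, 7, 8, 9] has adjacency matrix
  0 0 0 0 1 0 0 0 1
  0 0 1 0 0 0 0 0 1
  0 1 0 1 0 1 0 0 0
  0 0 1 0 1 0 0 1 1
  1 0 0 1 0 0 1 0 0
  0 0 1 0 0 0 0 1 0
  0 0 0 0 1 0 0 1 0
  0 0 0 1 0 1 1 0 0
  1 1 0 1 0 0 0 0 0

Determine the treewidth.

A width-3 tree decomposition is:
Bags: B1 = {2, 3, 6, 9}  B2 = {3, 4, 6, 9}  B3 = {4, 6, 8, 9}  B4 = {1, 4, 8, 9}  B5 = {1, 4, 5, 8}  B6 = {1, 5, 7, 8}
Tree: B1–B2, B2–B3, B3–B4, B4–B5, B5–B6
Every bag has size at most 4, so the width is 4 − 1 = 3 and tw(G) ≤ 3. For the lower bound: the 4 vertex sets {2,3,6}, {9}, {4}, {1,5,7,8} are disjoint, each induces a connected subgraph, and every pair is joined by at least one edge of G. Contracting each set to a single vertex therefore yields K_{4} as a minor, and since treewidth is minor-monotone, tw(G) ≥ tw(K_{4}) = 3. Combining the bounds, tw(G) = 3.

3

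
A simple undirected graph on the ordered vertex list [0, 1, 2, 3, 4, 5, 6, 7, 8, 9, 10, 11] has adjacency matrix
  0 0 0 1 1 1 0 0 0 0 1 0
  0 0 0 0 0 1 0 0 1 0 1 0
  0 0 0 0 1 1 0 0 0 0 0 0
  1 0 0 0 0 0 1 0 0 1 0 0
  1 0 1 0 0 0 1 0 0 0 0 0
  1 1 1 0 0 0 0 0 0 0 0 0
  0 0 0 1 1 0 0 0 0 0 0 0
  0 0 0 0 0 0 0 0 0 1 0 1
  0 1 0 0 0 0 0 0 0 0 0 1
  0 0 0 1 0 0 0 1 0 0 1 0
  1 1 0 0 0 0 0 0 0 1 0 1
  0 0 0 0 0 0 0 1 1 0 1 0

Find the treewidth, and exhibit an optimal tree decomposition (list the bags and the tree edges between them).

Each bag holds 4 vertices, so the decomposition has width 3, which upper-bounds the treewidth. For the lower bound: the 4 vertex sets {2,4,6}, {5}, {0}, {1,3,9,10} are disjoint, each induces a connected subgraph, and every pair is joined by at least one edge of G. Contracting each set to a single vertex therefore yields K_{4} as a minor, and since treewidth is minor-monotone, tw(G) ≥ tw(K_{4}) = 3. Hence tw(G) = 3 exactly.

Treewidth 3.
Bags: B1 = {2, 4, 5, 6}  B2 = {0, 4, 5, 6}  B3 = {0, 3, 5, 6}  B4 = {0, 1, 3, 5}  B5 = {0, 1, 3, 10}  B6 = {1, 3, 9, 10}  B7 = {1, 8, 9, 10}  B8 = {8, 9, 10, 11}  B9 = {7, 8, 9, 11}
Tree: B1–B2, B2–B3, B3–B4, B4–B5, B5–B6, B6–B7, B7–B8, B8–B9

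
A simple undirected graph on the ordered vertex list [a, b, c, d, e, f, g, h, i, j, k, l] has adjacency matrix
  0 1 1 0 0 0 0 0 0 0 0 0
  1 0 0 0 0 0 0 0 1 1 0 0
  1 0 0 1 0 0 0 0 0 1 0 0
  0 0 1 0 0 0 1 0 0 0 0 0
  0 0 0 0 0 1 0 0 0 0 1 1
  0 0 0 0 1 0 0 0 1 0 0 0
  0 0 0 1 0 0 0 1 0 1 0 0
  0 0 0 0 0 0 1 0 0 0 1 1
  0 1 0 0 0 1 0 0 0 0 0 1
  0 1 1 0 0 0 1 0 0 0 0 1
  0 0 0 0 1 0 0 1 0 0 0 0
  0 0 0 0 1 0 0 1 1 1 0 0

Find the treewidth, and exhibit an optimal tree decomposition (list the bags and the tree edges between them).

Treewidth 3.
One optimal decomposition is:
Bags: B1 = {a, c, d, g}  B2 = {a, c, g, j}  B3 = {a, b, g, j}  B4 = {b, g, h, j}  B5 = {b, h, j, l}  B6 = {b, h, i, l}  B7 = {h, i, k, l}  B8 = {e, i, k, l}  B9 = {e, f, i, k}
Tree: B1–B2, B2–B3, B3–B4, B4–B5, B5–B6, B6–B7, B7–B8, B8–B9

Every bag has size at most 4, so the width is 4 − 1 = 3 and tw(G) ≤ 3. For the lower bound: the 4 vertex sets {a,c,d}, {g}, {j}, {b,h,i,l} are disjoint, each induces a connected subgraph, and every pair is joined by at least one edge of G. Contracting each set to a single vertex therefore yields K_{4} as a minor, and since treewidth is minor-monotone, tw(G) ≥ tw(K_{4}) = 3. Therefore the treewidth is 3.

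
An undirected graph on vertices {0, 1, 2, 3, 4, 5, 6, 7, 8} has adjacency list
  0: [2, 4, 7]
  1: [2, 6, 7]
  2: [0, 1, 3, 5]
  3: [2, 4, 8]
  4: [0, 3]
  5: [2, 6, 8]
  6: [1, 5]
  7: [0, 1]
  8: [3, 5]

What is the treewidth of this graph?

A width-3 tree decomposition is:
Bags: B1 = {0, 1, 6, 7}  B2 = {0, 1, 2, 6}  B3 = {0, 2, 5, 6}  B4 = {0, 2, 4, 5}  B5 = {2, 3, 4, 5}  B6 = {3, 4, 5, 8}
Tree: B1–B2, B2–B3, B3–B4, B4–B5, B5–B6
Each bag holds 4 vertices, so the decomposition has width 3, which upper-bounds the treewidth. For the lower bound: the 4 vertex sets {1,6,7}, {0}, {2}, {3,4,5,8} are disjoint, each induces a connected subgraph, and every pair is joined by at least one edge of G. Contracting each set to a single vertex therefore yields K_{4} as a minor, and since treewidth is minor-monotone, tw(G) ≥ tw(K_{4}) = 3. Combining the bounds, tw(G) = 3.

3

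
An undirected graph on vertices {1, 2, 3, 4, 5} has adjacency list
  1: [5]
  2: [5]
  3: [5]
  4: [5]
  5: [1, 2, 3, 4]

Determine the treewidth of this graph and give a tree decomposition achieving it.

Treewidth 1.
Bags: B1 = {2, 5}  B2 = {1, 5}  B3 = {3, 5}  B4 = {4, 5}
Tree: B1–B2, B2–B3, B2–B4

Each bag holds 2 vertices, so the decomposition has width 1, which upper-bounds the treewidth. Since G has at least one edge (e.g. 2–5), it is not an edgeless graph, so tw(G) ≥ 1. Therefore the treewidth is 1.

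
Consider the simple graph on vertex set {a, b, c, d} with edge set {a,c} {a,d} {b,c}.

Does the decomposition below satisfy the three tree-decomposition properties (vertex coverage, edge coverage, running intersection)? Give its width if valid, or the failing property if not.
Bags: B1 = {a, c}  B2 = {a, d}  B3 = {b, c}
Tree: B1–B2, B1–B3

Checking the three conditions: (i) the bags cover all of {a, b, c, d}; (ii) for each edge, some bag contains both endpoints; (iii) the bags containing any fixed vertex form a subtree. All hold, so the decomposition is valid with width 2 − 1 = 1.

Yes; width 1.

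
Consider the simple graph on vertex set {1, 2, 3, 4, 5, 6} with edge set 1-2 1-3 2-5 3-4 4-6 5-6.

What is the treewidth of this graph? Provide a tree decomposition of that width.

Treewidth 2.
One optimal decomposition is:
Bags: B1 = {1, 3, 4}  B2 = {1, 2, 4}  B3 = {2, 4, 5}  B4 = {4, 5, 6}
Tree: B1–B2, B2–B3, B3–B4

The largest bag has 3 vertices, giving width 2; this decomposition certifies tw(G) ≤ 2. The edges 4–3–1–2–5–6–4 form a cycle, so G is not a tree and its treewidth is at least 2. Combining the bounds, tw(G) = 2.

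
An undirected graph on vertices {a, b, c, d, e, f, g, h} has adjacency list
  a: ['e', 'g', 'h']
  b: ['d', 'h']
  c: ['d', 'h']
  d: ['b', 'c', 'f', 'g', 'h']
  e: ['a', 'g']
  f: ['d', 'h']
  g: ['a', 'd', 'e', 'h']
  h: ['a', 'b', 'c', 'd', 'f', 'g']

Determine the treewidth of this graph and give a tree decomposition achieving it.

Every bag has size at most 3, so the width is 3 − 1 = 2 and tw(G) ≤ 2. On the other hand G contains the 3-clique {a, e, g}. A clique must lie in a single bag of any decomposition, so no decomposition can have width below 2. The upper and lower bounds meet at 2, so that is the treewidth.

Treewidth 2.
Bags: B1 = {a, g, h}  B2 = {d, g, h}  B3 = {b, d, h}  B4 = {c, d, h}  B5 = {a, e, g}  B6 = {d, f, h}
Tree: B1–B2, B2–B3, B2–B4, B1–B5, B3–B6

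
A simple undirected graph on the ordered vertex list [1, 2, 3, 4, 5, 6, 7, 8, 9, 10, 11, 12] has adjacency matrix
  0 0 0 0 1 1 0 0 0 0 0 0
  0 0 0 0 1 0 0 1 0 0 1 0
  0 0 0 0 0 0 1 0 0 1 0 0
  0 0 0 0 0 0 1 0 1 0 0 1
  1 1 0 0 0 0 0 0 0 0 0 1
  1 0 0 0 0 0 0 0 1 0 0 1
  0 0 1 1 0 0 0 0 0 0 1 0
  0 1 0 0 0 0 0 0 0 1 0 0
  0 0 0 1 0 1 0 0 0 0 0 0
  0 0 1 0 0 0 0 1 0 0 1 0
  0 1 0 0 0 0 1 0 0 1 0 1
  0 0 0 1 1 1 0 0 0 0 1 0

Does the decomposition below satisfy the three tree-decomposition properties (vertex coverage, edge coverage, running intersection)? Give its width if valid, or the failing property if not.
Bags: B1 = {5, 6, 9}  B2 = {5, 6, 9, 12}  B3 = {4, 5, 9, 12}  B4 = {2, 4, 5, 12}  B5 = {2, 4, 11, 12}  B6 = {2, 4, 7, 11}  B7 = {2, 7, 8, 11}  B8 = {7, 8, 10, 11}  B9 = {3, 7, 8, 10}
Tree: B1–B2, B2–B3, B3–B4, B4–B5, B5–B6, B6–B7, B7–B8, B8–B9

No — vertex 1 appears in no bag.

A tree decomposition must satisfy three properties: every vertex lies in some bag; for every edge, both endpoints lie together in some bag; and for every vertex, the bags containing it form a connected subtree. Here vertex 1 appears in no bag, so the decomposition is invalid.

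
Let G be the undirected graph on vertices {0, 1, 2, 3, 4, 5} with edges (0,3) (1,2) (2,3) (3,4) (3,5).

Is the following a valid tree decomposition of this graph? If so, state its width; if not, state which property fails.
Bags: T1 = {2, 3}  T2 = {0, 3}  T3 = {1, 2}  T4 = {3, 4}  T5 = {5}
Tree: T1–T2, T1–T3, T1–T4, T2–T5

No — edge (3,5) lies in no bag.

A tree decomposition must satisfy three properties: every vertex lies in some bag; for every edge, both endpoints lie together in some bag; and for every vertex, the bags containing it form a connected subtree. Here edge (3,5) lies in no bag, so the decomposition is invalid.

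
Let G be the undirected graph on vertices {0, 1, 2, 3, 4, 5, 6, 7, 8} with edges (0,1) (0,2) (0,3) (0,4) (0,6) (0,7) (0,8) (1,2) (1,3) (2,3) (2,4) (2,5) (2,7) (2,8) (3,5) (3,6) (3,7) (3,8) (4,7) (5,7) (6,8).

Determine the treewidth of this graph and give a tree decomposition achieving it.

Treewidth 3.
One such decomposition:
Bags: B1 = {0, 2, 3, 8}  B2 = {0, 2, 3, 7}  B3 = {0, 3, 6, 8}  B4 = {0, 2, 4, 7}  B5 = {2, 3, 5, 7}  B6 = {0, 1, 2, 3}
Tree: B1–B2, B1–B3, B2–B4, B2–B5, B2–B6

The largest bag has 4 vertices, giving width 3; this decomposition certifies tw(G) ≤ 3. For the lower bound, the 4 vertices {0, 2, 3, 8} are pairwise adjacent, and any tree decomposition puts a clique entirely inside one bag — forcing width ≥ 3. The upper and lower bounds meet at 3, so that is the treewidth.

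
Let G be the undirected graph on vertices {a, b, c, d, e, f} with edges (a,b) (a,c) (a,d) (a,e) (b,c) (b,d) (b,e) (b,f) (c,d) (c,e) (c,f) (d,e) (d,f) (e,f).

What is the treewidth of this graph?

A width-4 tree decomposition is:
Bags: B1 = {a, b, c, d, e}  B2 = {b, c, d, e, f}
Tree: B1–B2
The largest bag has 5 vertices, giving width 4; this decomposition certifies tw(G) ≤ 4. Conversely, {b, c, d, e, f} is a clique of size 5, and the vertices of any clique must share a bag in every tree decomposition; so some bag has ≥ 5 vertices and tw(G) ≥ 4. The upper and lower bounds meet at 4, so that is the treewidth.

4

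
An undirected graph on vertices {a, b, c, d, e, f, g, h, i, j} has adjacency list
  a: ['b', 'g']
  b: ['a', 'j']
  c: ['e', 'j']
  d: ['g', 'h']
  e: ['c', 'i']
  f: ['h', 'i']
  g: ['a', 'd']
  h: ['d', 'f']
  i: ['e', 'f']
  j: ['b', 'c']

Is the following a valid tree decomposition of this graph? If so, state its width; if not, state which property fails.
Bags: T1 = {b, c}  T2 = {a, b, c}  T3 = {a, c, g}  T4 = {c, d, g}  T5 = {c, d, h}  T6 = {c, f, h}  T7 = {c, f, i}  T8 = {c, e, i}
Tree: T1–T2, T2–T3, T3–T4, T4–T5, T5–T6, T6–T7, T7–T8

A tree decomposition must satisfy three properties: every vertex lies in some bag; for every edge, both endpoints lie together in some bag; and for every vertex, the bags containing it form a connected subtree. Here vertex j appears in no bag, so the decomposition is invalid.

No — vertex j appears in no bag.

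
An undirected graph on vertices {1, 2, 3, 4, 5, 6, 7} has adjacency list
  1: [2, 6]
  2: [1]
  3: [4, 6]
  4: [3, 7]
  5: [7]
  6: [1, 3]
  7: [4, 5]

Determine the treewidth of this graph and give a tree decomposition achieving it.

The largest bag has 2 vertices, giving width 1; this decomposition certifies tw(G) ≤ 1. G has an edge, so its treewidth is at least 1. Hence tw(G) = 1 exactly.

Treewidth 1.
One optimal decomposition is:
Bags: B1 = {5, 7}  B2 = {4, 7}  B3 = {3, 4}  B4 = {3, 6}  B5 = {1, 6}  B6 = {1, 2}
Tree: B1–B2, B2–B3, B3–B4, B4–B5, B5–B6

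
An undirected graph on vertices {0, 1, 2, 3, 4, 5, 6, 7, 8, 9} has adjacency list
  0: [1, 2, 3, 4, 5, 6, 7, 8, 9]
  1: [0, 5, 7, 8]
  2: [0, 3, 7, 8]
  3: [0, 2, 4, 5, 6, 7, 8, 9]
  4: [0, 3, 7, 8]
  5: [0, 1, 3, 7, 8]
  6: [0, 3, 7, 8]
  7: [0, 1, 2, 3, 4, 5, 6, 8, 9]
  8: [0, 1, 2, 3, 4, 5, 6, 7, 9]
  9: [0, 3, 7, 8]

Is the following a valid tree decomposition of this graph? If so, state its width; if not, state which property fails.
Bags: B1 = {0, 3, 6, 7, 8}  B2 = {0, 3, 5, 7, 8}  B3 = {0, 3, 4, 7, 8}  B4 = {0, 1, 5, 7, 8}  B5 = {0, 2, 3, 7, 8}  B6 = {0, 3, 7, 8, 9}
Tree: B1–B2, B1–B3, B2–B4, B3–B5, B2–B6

Yes; width 4.

Checking the three conditions: (i) the bags cover all of {0, 1, 2, 3, 4, 5, 6, 7, 8, 9}; (ii) for each edge, some bag contains both endpoints; (iii) the bags containing any fixed vertex form a subtree. All hold, so the decomposition is valid with width 5 − 1 = 4.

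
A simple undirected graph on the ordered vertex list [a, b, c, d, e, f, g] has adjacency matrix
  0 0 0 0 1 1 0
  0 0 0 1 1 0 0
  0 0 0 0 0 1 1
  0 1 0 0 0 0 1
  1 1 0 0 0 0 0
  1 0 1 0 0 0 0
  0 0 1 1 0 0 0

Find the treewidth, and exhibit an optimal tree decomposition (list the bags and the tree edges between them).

Every bag has size at most 3, so the width is 3 − 1 = 2 and tw(G) ≤ 2. For the lower bound, G contains the cycle d–g–c–f–a–e–b–d, so G is not a forest; only forests have treewidth ≤ 1, hence tw(G) ≥ 2. Therefore the treewidth is 2.

Treewidth 2.
Bags: B1 = {c, d, g}  B2 = {c, d, f}  B3 = {a, d, f}  B4 = {a, d, e}  B5 = {b, d, e}
Tree: B1–B2, B2–B3, B3–B4, B4–B5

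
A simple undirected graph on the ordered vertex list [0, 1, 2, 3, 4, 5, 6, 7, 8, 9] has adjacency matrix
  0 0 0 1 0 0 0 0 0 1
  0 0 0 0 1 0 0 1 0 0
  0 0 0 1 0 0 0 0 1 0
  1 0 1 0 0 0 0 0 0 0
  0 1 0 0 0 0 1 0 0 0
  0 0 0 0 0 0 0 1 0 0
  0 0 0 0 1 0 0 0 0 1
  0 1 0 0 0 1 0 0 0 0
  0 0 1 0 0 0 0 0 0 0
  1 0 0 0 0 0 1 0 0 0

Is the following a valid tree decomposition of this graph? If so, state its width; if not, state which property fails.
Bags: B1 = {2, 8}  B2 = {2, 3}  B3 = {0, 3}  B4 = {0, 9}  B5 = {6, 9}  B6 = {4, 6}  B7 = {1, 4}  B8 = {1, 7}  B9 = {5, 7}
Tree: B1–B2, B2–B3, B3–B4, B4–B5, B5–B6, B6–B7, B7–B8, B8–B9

Yes; width 1.

Checking the three conditions: (i) the bags cover all of {0, 1, 2, 3, 4, 5, 6, 7, 8, 9}; (ii) for each edge, some bag contains both endpoints; (iii) the bags containing any fixed vertex form a subtree. All hold, so the decomposition is valid with width 2 − 1 = 1.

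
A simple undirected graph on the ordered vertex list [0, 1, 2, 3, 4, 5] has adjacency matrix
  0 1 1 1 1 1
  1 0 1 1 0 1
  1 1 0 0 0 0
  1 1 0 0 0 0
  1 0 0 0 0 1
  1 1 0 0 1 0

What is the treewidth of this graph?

2

A width-2 tree decomposition is:
Bags: B1 = {0, 4, 5}  B2 = {0, 1, 5}  B3 = {0, 1, 2}  B4 = {0, 1, 3}
Tree: B1–B2, B2–B3, B3–B4
Every bag has size at most 3, so the width is 3 − 1 = 2 and tw(G) ≤ 2. For the lower bound, the 3 vertices {0, 1, 2} are pairwise adjacent, and any tree decomposition puts a clique entirely inside one bag — forcing width ≥ 2. Therefore the treewidth is 2.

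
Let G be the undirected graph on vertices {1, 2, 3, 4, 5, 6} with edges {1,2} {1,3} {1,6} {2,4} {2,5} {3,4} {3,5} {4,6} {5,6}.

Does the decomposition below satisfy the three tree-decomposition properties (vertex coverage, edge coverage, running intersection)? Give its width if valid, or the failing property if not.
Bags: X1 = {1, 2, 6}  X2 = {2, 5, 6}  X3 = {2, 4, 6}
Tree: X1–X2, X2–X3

A tree decomposition must satisfy three properties: every vertex lies in some bag; for every edge, both endpoints lie together in some bag; and for every vertex, the bags containing it form a connected subtree. Here vertex 3 appears in no bag, so the decomposition is invalid.

No — vertex 3 appears in no bag.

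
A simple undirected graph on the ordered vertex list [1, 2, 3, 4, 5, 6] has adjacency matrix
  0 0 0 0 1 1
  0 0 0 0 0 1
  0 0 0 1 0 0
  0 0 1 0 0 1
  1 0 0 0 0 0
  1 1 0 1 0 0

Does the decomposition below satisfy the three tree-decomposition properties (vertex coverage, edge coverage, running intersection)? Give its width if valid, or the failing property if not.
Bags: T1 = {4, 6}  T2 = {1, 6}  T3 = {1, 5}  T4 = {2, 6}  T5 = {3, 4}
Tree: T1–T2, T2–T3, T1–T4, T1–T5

Yes; width 1.

Checking the three conditions: (i) the bags cover all of {1, 2, 3, 4, 5, 6}; (ii) for each edge, some bag contains both endpoints; (iii) the bags containing any fixed vertex form a subtree. All hold, so the decomposition is valid with width 2 − 1 = 1.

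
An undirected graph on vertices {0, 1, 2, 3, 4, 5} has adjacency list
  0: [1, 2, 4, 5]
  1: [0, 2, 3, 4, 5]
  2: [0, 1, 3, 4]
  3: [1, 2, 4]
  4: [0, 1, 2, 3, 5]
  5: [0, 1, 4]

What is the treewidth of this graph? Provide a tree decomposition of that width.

Treewidth 3.
One optimal decomposition is:
Bags: B1 = {0, 1, 2, 4}  B2 = {1, 2, 3, 4}  B3 = {0, 1, 4, 5}
Tree: B1–B2, B1–B3

Every bag has size at most 4, so the width is 4 − 1 = 3 and tw(G) ≤ 3. For the lower bound, the 4 vertices {0, 1, 2, 4} are pairwise adjacent, and any tree decomposition puts a clique entirely inside one bag — forcing width ≥ 3. Therefore the treewidth is 3.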